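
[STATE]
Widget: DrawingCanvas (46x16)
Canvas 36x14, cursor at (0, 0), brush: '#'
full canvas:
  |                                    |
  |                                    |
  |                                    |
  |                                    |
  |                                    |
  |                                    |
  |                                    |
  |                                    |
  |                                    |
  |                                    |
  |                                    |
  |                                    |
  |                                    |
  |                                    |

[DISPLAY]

+                                             
                                              
                                              
                                              
                                              
                                              
                                              
                                              
                                              
                                              
                                              
                                              
                                              
                                              
                                              
                                              


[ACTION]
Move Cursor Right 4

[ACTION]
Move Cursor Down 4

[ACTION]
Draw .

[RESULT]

                                              
                                              
                                              
                                              
    .                                         
                                              
                                              
                                              
                                              
                                              
                                              
                                              
                                              
                                              
                                              
                                              


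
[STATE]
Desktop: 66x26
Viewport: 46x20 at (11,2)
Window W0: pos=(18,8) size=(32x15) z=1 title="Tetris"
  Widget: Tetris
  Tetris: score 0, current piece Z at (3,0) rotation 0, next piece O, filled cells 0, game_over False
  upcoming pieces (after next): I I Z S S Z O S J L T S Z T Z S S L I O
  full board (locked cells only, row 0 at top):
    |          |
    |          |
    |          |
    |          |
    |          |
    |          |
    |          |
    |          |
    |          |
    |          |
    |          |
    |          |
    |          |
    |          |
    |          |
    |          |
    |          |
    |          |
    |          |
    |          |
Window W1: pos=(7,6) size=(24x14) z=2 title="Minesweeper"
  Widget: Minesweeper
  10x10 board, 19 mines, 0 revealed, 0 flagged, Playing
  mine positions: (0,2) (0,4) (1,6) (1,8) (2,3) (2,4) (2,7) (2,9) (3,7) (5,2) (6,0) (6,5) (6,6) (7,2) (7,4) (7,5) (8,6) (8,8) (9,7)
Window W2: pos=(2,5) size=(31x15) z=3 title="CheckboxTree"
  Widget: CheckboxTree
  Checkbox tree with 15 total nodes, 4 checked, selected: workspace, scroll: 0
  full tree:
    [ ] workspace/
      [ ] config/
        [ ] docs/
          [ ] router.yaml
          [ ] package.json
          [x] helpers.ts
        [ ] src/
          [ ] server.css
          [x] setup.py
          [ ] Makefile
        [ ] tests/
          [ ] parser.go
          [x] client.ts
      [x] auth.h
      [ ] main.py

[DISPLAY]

                                              
                                              
                                              
━━━━━━━━━━━━━━━━━━━━━┓                        
xTree                ┃                        
─────────────────────┨                        
kspace/              ┃━━━━━━━━━━━━━━━━┓       
onfig/               ┃                ┃       
 docs/               ┃────────────────┨       
 ] router.yaml       ┃t:              ┃       
 ] package.json      ┃                ┃       
x] helpers.ts        ┃                ┃       
 src/                ┃                ┃       
 ] server.css        ┃                ┃       
x] setup.py          ┃                ┃       
 ] Makefile          ┃re:             ┃       
 tests/              ┃                ┃       
━━━━━━━━━━━━━━━━━━━━━┛                ┃       
       ┃          │                   ┃       
       ┃          │                   ┃       


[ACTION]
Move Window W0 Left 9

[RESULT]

                                              
                                              
                                              
━━━━━━━━━━━━━━━━━━━━━┓                        
xTree                ┃                        
─────────────────────┨                        
kspace/              ┃━━━━━━━┓                
onfig/               ┃       ┃                
 docs/               ┃───────┨                
 ] router.yaml       ┃       ┃                
 ] package.json      ┃       ┃                
x] helpers.ts        ┃       ┃                
 src/                ┃       ┃                
 ] server.css        ┃       ┃                
x] setup.py          ┃       ┃                
 ] Makefile          ┃       ┃                
 tests/              ┃       ┃                
━━━━━━━━━━━━━━━━━━━━━┛       ┃                
         │                   ┃                
         │                   ┃                


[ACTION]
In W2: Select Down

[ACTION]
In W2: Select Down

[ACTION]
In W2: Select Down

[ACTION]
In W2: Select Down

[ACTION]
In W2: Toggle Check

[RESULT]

                                              
                                              
                                              
━━━━━━━━━━━━━━━━━━━━━┓                        
xTree                ┃                        
─────────────────────┨                        
kspace/              ┃━━━━━━━┓                
onfig/               ┃       ┃                
 docs/               ┃───────┨                
 ] router.yaml       ┃       ┃                
x] package.json      ┃       ┃                
x] helpers.ts        ┃       ┃                
 src/                ┃       ┃                
 ] server.css        ┃       ┃                
x] setup.py          ┃       ┃                
 ] Makefile          ┃       ┃                
 tests/              ┃       ┃                
━━━━━━━━━━━━━━━━━━━━━┛       ┃                
         │                   ┃                
         │                   ┃                


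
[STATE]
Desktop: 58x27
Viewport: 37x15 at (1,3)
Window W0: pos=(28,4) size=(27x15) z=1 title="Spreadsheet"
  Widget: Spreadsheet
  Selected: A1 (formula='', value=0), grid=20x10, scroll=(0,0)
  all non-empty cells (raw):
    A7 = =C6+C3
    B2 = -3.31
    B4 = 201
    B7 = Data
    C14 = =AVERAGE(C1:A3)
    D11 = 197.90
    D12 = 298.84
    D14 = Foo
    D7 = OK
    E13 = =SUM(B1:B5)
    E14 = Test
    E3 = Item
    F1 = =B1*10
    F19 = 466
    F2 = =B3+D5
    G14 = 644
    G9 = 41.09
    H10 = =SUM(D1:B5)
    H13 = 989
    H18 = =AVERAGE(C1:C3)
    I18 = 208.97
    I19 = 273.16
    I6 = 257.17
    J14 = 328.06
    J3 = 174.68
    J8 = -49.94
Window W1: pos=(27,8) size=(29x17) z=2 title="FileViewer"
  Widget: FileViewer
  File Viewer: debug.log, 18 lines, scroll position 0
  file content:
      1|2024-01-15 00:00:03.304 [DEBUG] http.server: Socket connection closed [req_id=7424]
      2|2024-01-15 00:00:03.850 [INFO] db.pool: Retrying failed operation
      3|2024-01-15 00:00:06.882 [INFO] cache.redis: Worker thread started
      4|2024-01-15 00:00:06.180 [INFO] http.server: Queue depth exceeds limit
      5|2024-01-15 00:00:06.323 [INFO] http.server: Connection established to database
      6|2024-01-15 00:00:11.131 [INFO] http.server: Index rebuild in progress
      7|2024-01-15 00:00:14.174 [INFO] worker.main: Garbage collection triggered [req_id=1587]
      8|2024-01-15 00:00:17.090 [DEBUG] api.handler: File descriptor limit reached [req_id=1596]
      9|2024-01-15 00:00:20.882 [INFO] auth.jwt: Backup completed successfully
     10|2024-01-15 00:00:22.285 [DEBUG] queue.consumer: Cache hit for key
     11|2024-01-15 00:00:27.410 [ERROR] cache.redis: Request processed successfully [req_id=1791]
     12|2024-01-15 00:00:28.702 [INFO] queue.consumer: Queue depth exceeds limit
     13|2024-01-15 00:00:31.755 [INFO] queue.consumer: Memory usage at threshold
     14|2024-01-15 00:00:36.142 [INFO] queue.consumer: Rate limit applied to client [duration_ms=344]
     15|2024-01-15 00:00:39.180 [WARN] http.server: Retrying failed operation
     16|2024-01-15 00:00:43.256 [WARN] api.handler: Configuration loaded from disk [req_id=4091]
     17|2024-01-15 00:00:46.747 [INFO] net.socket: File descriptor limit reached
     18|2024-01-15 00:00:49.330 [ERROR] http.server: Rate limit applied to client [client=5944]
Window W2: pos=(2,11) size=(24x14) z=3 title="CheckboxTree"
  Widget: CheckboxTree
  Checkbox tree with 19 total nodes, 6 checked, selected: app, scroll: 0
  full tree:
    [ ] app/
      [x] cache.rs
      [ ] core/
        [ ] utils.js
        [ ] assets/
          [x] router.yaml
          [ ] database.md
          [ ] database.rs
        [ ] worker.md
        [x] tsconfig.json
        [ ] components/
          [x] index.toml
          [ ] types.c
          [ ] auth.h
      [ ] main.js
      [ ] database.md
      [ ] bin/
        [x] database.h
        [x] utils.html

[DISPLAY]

                                     
                           ┏━━━━━━━━━
                           ┃ Spreadsh
                           ┠─────────
                           ┃A1:      
                          ┏━━━━━━━━━━
                          ┃ FileViewe
                          ┠──────────
 ┏━━━━━━━━━━━━━━━━━━━━━━┓ ┃2024-01-15
 ┃ CheckboxTree         ┃ ┃2024-01-15
 ┠──────────────────────┨ ┃2024-01-15
 ┃>[-] app/             ┃ ┃2024-01-15
 ┃   [x] cache.rs       ┃ ┃2024-01-15
 ┃   [-] core/          ┃ ┃2024-01-15
 ┃     [ ] utils.js     ┃ ┃2024-01-15


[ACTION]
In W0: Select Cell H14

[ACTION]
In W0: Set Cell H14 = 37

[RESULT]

                                     
                           ┏━━━━━━━━━
                           ┃ Spreadsh
                           ┠─────────
                           ┃H14: 37  
                          ┏━━━━━━━━━━
                          ┃ FileViewe
                          ┠──────────
 ┏━━━━━━━━━━━━━━━━━━━━━━┓ ┃2024-01-15
 ┃ CheckboxTree         ┃ ┃2024-01-15
 ┠──────────────────────┨ ┃2024-01-15
 ┃>[-] app/             ┃ ┃2024-01-15
 ┃   [x] cache.rs       ┃ ┃2024-01-15
 ┃   [-] core/          ┃ ┃2024-01-15
 ┃     [ ] utils.js     ┃ ┃2024-01-15


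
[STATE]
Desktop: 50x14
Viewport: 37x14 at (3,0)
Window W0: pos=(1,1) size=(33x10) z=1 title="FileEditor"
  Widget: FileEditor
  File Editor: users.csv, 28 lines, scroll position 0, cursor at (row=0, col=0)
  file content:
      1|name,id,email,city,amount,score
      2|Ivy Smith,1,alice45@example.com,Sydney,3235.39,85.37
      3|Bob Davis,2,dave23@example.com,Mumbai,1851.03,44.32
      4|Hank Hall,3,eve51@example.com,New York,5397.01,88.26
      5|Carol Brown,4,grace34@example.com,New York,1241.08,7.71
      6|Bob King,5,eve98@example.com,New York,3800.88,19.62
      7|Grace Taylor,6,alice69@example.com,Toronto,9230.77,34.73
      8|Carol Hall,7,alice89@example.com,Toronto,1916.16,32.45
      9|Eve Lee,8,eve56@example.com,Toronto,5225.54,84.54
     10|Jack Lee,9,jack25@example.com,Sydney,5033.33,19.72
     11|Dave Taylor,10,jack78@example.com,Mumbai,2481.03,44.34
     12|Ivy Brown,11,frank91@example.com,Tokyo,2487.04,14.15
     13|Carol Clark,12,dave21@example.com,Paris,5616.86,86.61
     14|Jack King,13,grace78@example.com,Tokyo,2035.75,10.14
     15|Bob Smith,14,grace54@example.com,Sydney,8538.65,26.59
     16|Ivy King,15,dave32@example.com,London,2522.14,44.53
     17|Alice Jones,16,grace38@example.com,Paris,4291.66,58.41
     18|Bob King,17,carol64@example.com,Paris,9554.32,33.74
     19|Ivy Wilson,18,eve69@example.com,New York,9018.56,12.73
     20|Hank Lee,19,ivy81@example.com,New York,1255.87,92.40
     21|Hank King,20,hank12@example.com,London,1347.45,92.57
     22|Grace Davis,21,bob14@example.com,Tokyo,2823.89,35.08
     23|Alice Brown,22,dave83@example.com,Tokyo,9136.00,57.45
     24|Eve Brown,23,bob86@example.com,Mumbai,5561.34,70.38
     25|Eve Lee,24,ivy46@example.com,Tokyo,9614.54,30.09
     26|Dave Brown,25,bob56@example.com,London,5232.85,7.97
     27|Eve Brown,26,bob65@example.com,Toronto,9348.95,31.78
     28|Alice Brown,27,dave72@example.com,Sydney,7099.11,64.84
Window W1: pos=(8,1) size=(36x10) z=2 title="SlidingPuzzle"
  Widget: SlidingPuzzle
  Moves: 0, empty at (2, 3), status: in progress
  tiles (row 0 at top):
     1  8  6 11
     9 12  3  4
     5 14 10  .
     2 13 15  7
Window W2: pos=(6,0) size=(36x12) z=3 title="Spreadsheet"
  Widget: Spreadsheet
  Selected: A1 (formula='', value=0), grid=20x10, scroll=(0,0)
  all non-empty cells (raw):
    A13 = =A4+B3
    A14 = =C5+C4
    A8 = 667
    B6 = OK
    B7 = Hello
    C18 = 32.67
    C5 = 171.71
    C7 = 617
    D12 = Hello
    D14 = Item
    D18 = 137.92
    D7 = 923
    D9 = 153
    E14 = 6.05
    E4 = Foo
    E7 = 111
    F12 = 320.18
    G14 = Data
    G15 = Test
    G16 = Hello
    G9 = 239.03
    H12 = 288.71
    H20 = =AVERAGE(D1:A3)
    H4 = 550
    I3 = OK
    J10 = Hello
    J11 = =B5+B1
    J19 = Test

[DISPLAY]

   ┏━━━━━━━━━━━━━━━━━━━━━━━━━━━━━━━━━
━━━┃ Spreadsheet                     
Fil┠─────────────────────────────────
───┃A1:                              
ame┃       A       B       C       D 
vy ┃---------------------------------
ob ┃  1      [0]       0       0     
ank┃  2        0       0       0     
aro┃  3        0       0       0     
ob ┃  4        0       0       0     
━━━┃  5        0       0  171.71     
   ┗━━━━━━━━━━━━━━━━━━━━━━━━━━━━━━━━━
                                     
                                     


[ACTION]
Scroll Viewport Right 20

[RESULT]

━━━━━━━━━━━━━━━━━━━━━━━━━━━━┓        
dsheet                      ┃━┓      
────────────────────────────┨ ┃      
                            ┃─┨      
 A       B       C       D  ┃ ┃      
----------------------------┃ ┃      
   [0]       0       0      ┃ ┃      
     0       0       0      ┃ ┃      
     0       0       0      ┃ ┃      
     0       0       0      ┃ ┃      
     0       0  171.71      ┃━┛      
━━━━━━━━━━━━━━━━━━━━━━━━━━━━┛        
                                     
                                     


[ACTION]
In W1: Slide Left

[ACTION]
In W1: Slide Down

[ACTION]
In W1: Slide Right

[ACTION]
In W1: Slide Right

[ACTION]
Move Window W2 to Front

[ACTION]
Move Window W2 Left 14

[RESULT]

━━━━━━━━━━━━━━━━━━━━━━┓              
                      ┃━━━━━━━┓      
──────────────────────┨       ┃      
                      ┃───────┨      
   B       C       D  ┃       ┃      
----------------------┃       ┃      
       0       0      ┃       ┃      
       0       0      ┃       ┃      
       0       0      ┃       ┃      
       0       0      ┃       ┃      
       0  171.71      ┃━━━━━━━┛      
━━━━━━━━━━━━━━━━━━━━━━┛              
                                     
                                     


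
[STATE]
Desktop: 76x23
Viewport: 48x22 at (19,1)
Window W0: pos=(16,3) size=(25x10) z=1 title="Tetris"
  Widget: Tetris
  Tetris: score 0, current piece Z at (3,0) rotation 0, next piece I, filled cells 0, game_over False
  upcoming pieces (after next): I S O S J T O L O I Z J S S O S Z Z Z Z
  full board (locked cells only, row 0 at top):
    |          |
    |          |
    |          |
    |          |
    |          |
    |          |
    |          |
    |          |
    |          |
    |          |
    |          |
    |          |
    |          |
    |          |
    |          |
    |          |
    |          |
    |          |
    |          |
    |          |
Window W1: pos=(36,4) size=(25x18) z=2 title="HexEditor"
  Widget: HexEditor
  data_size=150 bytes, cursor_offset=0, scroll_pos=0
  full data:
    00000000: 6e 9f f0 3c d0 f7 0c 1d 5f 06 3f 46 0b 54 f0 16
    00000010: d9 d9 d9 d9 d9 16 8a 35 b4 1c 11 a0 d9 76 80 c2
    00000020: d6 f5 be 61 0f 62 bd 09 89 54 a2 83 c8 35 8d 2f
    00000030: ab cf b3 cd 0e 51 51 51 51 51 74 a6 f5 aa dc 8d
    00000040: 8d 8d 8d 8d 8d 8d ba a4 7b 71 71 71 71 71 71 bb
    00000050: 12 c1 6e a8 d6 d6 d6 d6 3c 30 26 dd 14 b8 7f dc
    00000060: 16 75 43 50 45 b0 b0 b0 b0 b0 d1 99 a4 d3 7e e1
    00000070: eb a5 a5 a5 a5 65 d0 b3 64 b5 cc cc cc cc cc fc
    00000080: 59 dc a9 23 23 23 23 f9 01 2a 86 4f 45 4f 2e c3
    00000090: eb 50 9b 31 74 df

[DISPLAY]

                                                
                                                
━━━━━━━━━━━━━━━━━━━━━┓                          
etris            ┏━━━━━━━━━━━━━━━━━━━━━━━┓      
─────────────────┃ HexEditor             ┃      
        │Next:   ┠───────────────────────┨      
        │████    ┃00000000  6E 9f f0 3c d┃      
        │        ┃00000010  d9 d9 d9 d9 d┃      
        │        ┃00000020  d6 f5 be 61 0┃      
        │        ┃00000030  ab cf b3 cd 0┃      
        │        ┃00000040  8d 8d 8d 8d 8┃      
━━━━━━━━━━━━━━━━━┃00000050  12 c1 6e a8 d┃      
                 ┃00000060  16 75 43 50 4┃      
                 ┃00000070  eb a5 a5 a5 a┃      
                 ┃00000080  59 dc a9 23 2┃      
                 ┃00000090  eb 50 9b 31 7┃      
                 ┃                       ┃      
                 ┃                       ┃      
                 ┃                       ┃      
                 ┃                       ┃      
                 ┗━━━━━━━━━━━━━━━━━━━━━━━┛      
                                                


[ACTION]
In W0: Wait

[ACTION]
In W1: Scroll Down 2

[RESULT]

                                                
                                                
━━━━━━━━━━━━━━━━━━━━━┓                          
etris            ┏━━━━━━━━━━━━━━━━━━━━━━━┓      
─────────────────┃ HexEditor             ┃      
        │Next:   ┠───────────────────────┨      
        │████    ┃00000020  d6 f5 be 61 0┃      
        │        ┃00000030  ab cf b3 cd 0┃      
        │        ┃00000040  8d 8d 8d 8d 8┃      
        │        ┃00000050  12 c1 6e a8 d┃      
        │        ┃00000060  16 75 43 50 4┃      
━━━━━━━━━━━━━━━━━┃00000070  eb a5 a5 a5 a┃      
                 ┃00000080  59 dc a9 23 2┃      
                 ┃00000090  eb 50 9b 31 7┃      
                 ┃                       ┃      
                 ┃                       ┃      
                 ┃                       ┃      
                 ┃                       ┃      
                 ┃                       ┃      
                 ┃                       ┃      
                 ┗━━━━━━━━━━━━━━━━━━━━━━━┛      
                                                


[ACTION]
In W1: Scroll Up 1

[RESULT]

                                                
                                                
━━━━━━━━━━━━━━━━━━━━━┓                          
etris            ┏━━━━━━━━━━━━━━━━━━━━━━━┓      
─────────────────┃ HexEditor             ┃      
        │Next:   ┠───────────────────────┨      
        │████    ┃00000010  d9 d9 d9 d9 d┃      
        │        ┃00000020  d6 f5 be 61 0┃      
        │        ┃00000030  ab cf b3 cd 0┃      
        │        ┃00000040  8d 8d 8d 8d 8┃      
        │        ┃00000050  12 c1 6e a8 d┃      
━━━━━━━━━━━━━━━━━┃00000060  16 75 43 50 4┃      
                 ┃00000070  eb a5 a5 a5 a┃      
                 ┃00000080  59 dc a9 23 2┃      
                 ┃00000090  eb 50 9b 31 7┃      
                 ┃                       ┃      
                 ┃                       ┃      
                 ┃                       ┃      
                 ┃                       ┃      
                 ┃                       ┃      
                 ┗━━━━━━━━━━━━━━━━━━━━━━━┛      
                                                


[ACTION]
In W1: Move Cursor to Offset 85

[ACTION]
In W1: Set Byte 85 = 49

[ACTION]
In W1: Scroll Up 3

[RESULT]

                                                
                                                
━━━━━━━━━━━━━━━━━━━━━┓                          
etris            ┏━━━━━━━━━━━━━━━━━━━━━━━┓      
─────────────────┃ HexEditor             ┃      
        │Next:   ┠───────────────────────┨      
        │████    ┃00000000  6e 9f f0 3c d┃      
        │        ┃00000010  d9 d9 d9 d9 d┃      
        │        ┃00000020  d6 f5 be 61 0┃      
        │        ┃00000030  ab cf b3 cd 0┃      
        │        ┃00000040  8d 8d 8d 8d 8┃      
━━━━━━━━━━━━━━━━━┃00000050  12 c1 6e a8 d┃      
                 ┃00000060  16 75 43 50 4┃      
                 ┃00000070  eb a5 a5 a5 a┃      
                 ┃00000080  59 dc a9 23 2┃      
                 ┃00000090  eb 50 9b 31 7┃      
                 ┃                       ┃      
                 ┃                       ┃      
                 ┃                       ┃      
                 ┃                       ┃      
                 ┗━━━━━━━━━━━━━━━━━━━━━━━┛      
                                                


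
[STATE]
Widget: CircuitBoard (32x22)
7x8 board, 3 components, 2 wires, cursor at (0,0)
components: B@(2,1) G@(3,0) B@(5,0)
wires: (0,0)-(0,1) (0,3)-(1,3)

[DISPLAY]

   0 1 2 3 4 5 6                
0  [.]─ ·       ·               
                │               
1               ·               
                                
2       B                       
                                
3   G                           
                                
4                               
                                
5   B                           
                                
6                               
                                
7                               
Cursor: (0,0)                   
                                
                                
                                
                                
                                


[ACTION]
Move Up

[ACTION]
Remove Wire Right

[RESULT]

   0 1 2 3 4 5 6                
0  [.]          ·               
                │               
1               ·               
                                
2       B                       
                                
3   G                           
                                
4                               
                                
5   B                           
                                
6                               
                                
7                               
Cursor: (0,0)                   
                                
                                
                                
                                
                                


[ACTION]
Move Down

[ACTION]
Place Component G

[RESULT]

   0 1 2 3 4 5 6                
0               ·               
                │               
1  [G]          ·               
                                
2       B                       
                                
3   G                           
                                
4                               
                                
5   B                           
                                
6                               
                                
7                               
Cursor: (1,0)                   
                                
                                
                                
                                
                                


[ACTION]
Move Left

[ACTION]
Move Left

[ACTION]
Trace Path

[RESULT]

   0 1 2 3 4 5 6                
0               ·               
                │               
1  [G]          ·               
                                
2       B                       
                                
3   G                           
                                
4                               
                                
5   B                           
                                
6                               
                                
7                               
Cursor: (1,0)  Trace: G (1 nodes
                                
                                
                                
                                
                                


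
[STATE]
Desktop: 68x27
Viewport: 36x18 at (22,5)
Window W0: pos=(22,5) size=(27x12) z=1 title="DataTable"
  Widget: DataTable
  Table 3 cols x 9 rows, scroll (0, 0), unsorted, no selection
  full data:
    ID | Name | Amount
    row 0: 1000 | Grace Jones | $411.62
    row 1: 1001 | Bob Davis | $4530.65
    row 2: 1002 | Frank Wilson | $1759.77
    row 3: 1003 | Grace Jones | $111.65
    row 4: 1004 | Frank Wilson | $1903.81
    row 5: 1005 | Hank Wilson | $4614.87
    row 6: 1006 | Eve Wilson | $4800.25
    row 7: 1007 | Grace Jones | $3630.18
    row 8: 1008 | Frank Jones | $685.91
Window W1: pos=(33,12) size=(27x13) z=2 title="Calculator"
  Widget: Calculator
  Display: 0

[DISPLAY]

┏━━━━━━━━━━━━━━━━━━━━━━━━━┓         
┃ DataTable               ┃         
┠─────────────────────────┨         
┃ID  │Name        │Amount ┃         
┃────┼────────────┼───────┃         
┃1000│Grace Jones │$411.62┃         
┃1001│Bob Davis   │$4530.6┃         
┃1002│Frank┏━━━━━━━━━━━━━━━━━━━━━━━━
┃1003│Grace┃ Calculator             
┃1004│Frank┠────────────────────────
┃1005│Hank ┃                        
┗━━━━━━━━━━┃┌───┬───┬───┬───┐       
           ┃│ 7 │ 8 │ 9 │ ÷ │       
           ┃├───┼───┼───┼───┤       
           ┃│ 4 │ 5 │ 6 │ × │       
           ┃├───┼───┼───┼───┤       
           ┃│ 1 │ 2 │ 3 │ - │       
           ┃├───┼───┼───┼───┤       


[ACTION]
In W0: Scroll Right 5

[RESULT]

┏━━━━━━━━━━━━━━━━━━━━━━━━━┓         
┃ DataTable               ┃         
┠─────────────────────────┨         
┃D  │Name        │Amount  ┃         
┃───┼────────────┼────────┃         
┃000│Grace Jones │$411.62 ┃         
┃001│Bob Davis   │$4530.65┃         
┃002│Frank ┏━━━━━━━━━━━━━━━━━━━━━━━━
┃003│Grace ┃ Calculator             
┃004│Frank ┠────────────────────────
┃005│Hank W┃                        
┗━━━━━━━━━━┃┌───┬───┬───┬───┐       
           ┃│ 7 │ 8 │ 9 │ ÷ │       
           ┃├───┼───┼───┼───┤       
           ┃│ 4 │ 5 │ 6 │ × │       
           ┃├───┼───┼───┼───┤       
           ┃│ 1 │ 2 │ 3 │ - │       
           ┃├───┼───┼───┼───┤       


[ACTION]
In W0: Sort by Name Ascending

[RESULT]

┏━━━━━━━━━━━━━━━━━━━━━━━━━┓         
┃ DataTable               ┃         
┠─────────────────────────┨         
┃D  │Name       ▲│Amount  ┃         
┃───┼────────────┼────────┃         
┃001│Bob Davis   │$4530.65┃         
┃006│Eve Wilson  │$4800.25┃         
┃008│Frank ┏━━━━━━━━━━━━━━━━━━━━━━━━
┃002│Frank ┃ Calculator             
┃004│Frank ┠────────────────────────
┃000│Grace ┃                        
┗━━━━━━━━━━┃┌───┬───┬───┬───┐       
           ┃│ 7 │ 8 │ 9 │ ÷ │       
           ┃├───┼───┼───┼───┤       
           ┃│ 4 │ 5 │ 6 │ × │       
           ┃├───┼───┼───┼───┤       
           ┃│ 1 │ 2 │ 3 │ - │       
           ┃├───┼───┼───┼───┤       


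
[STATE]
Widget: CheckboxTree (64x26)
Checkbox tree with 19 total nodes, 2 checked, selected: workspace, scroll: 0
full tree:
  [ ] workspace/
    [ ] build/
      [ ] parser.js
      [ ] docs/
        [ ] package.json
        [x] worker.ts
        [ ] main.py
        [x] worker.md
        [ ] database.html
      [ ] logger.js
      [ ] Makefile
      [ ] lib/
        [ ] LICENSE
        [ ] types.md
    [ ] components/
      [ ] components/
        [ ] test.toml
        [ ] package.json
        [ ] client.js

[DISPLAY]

>[-] workspace/                                                 
   [-] build/                                                   
     [ ] parser.js                                              
     [-] docs/                                                  
       [ ] package.json                                         
       [x] worker.ts                                            
       [ ] main.py                                              
       [x] worker.md                                            
       [ ] database.html                                        
     [ ] logger.js                                              
     [ ] Makefile                                               
     [ ] lib/                                                   
       [ ] LICENSE                                              
       [ ] types.md                                             
   [ ] components/                                              
     [ ] components/                                            
       [ ] test.toml                                            
       [ ] package.json                                         
       [ ] client.js                                            
                                                                
                                                                
                                                                
                                                                
                                                                
                                                                
                                                                


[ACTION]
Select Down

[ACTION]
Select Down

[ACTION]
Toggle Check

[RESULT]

 [-] workspace/                                                 
   [-] build/                                                   
>    [x] parser.js                                              
     [-] docs/                                                  
       [ ] package.json                                         
       [x] worker.ts                                            
       [ ] main.py                                              
       [x] worker.md                                            
       [ ] database.html                                        
     [ ] logger.js                                              
     [ ] Makefile                                               
     [ ] lib/                                                   
       [ ] LICENSE                                              
       [ ] types.md                                             
   [ ] components/                                              
     [ ] components/                                            
       [ ] test.toml                                            
       [ ] package.json                                         
       [ ] client.js                                            
                                                                
                                                                
                                                                
                                                                
                                                                
                                                                
                                                                


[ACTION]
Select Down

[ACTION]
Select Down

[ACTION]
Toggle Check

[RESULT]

 [-] workspace/                                                 
   [-] build/                                                   
     [x] parser.js                                              
     [-] docs/                                                  
>      [x] package.json                                         
       [x] worker.ts                                            
       [ ] main.py                                              
       [x] worker.md                                            
       [ ] database.html                                        
     [ ] logger.js                                              
     [ ] Makefile                                               
     [ ] lib/                                                   
       [ ] LICENSE                                              
       [ ] types.md                                             
   [ ] components/                                              
     [ ] components/                                            
       [ ] test.toml                                            
       [ ] package.json                                         
       [ ] client.js                                            
                                                                
                                                                
                                                                
                                                                
                                                                
                                                                
                                                                


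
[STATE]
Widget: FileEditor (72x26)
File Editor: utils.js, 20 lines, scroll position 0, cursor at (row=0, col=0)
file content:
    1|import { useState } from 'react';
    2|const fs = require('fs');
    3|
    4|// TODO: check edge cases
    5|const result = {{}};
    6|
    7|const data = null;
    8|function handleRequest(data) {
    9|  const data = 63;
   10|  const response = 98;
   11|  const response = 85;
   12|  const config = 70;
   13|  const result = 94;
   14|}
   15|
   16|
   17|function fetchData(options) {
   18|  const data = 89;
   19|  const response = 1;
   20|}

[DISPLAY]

█mport { useState } from 'react';                                      ▲
const fs = require('fs');                                              █
                                                                       ░
// TODO: check edge cases                                              ░
const result = {{}};                                                   ░
                                                                       ░
const data = null;                                                     ░
function handleRequest(data) {                                         ░
  const data = 63;                                                     ░
  const response = 98;                                                 ░
  const response = 85;                                                 ░
  const config = 70;                                                   ░
  const result = 94;                                                   ░
}                                                                      ░
                                                                       ░
                                                                       ░
function fetchData(options) {                                          ░
  const data = 89;                                                     ░
  const response = 1;                                                  ░
}                                                                      ░
                                                                       ░
                                                                       ░
                                                                       ░
                                                                       ░
                                                                       ░
                                                                       ▼


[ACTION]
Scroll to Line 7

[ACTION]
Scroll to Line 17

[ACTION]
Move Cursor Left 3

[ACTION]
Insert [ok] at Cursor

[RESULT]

ok█mport { useState } from 'react';                                    ▲
const fs = require('fs');                                              █
                                                                       ░
// TODO: check edge cases                                              ░
const result = {{}};                                                   ░
                                                                       ░
const data = null;                                                     ░
function handleRequest(data) {                                         ░
  const data = 63;                                                     ░
  const response = 98;                                                 ░
  const response = 85;                                                 ░
  const config = 70;                                                   ░
  const result = 94;                                                   ░
}                                                                      ░
                                                                       ░
                                                                       ░
function fetchData(options) {                                          ░
  const data = 89;                                                     ░
  const response = 1;                                                  ░
}                                                                      ░
                                                                       ░
                                                                       ░
                                                                       ░
                                                                       ░
                                                                       ░
                                                                       ▼
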